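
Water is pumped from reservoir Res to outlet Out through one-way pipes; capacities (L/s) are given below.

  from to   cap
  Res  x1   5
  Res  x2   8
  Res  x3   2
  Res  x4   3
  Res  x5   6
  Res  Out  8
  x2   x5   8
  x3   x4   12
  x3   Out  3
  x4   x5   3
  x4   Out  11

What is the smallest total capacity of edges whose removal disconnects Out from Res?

13

Augment Res→Out: bottleneck 8, flow now 8.
Augment Res→x3→Out: bottleneck 2, flow now 10.
Augment Res→x4→Out: bottleneck 3, flow now 13.
No augmenting path remains; maximum flow = 13.
By max-flow min-cut, the minimum cut capacity equals the max flow.
In the residual graph, reachable from Res: {Res, x1, x2, x5}.
Min-cut edges: Res→x3 (2), Res→x4 (3), Res→Out (8); capacity 2 + 3 + 8 = 13.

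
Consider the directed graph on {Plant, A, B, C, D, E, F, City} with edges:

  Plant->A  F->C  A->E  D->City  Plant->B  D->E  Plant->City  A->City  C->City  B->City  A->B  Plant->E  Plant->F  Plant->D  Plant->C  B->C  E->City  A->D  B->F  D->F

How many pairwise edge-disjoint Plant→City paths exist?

6

Assign every edge capacity 1; by Menger, the answer equals the max flow.
Path Plant→City (+1); total 1.
Path Plant→A→City (+1); total 2.
Path Plant→B→City (+1); total 3.
Path Plant→C→City (+1); total 4.
Path Plant→D→City (+1); total 5.
Path Plant→E→City (+1); total 6.
No residual Plant→City path; max flow = 6.
Certifying cut of size 6: {C→City, Plant→A, Plant→B, Plant→City, Plant→D, Plant→E}.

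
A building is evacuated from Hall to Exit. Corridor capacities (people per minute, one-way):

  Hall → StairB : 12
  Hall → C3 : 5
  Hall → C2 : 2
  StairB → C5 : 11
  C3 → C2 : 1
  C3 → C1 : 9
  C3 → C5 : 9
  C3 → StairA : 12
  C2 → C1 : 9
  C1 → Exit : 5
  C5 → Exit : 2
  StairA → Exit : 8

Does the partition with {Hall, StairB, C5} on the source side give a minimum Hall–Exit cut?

Yes — it is a minimum cut (capacity 9).

Given cut capacity: 5 + 2 + 2 = 9.
Augment Hall→StairB→C5→Exit: bottleneck 2, flow now 2.
Augment Hall→C3→C1→Exit: bottleneck 5, flow now 7.
Augment Hall→C2→C1→C3→StairA→Exit: bottleneck 2, flow now 9. (uses reverse residual edge)
No augmenting path remains; maximum flow = 9.
Cut capacity 9 equals the max flow, so it is a minimum cut.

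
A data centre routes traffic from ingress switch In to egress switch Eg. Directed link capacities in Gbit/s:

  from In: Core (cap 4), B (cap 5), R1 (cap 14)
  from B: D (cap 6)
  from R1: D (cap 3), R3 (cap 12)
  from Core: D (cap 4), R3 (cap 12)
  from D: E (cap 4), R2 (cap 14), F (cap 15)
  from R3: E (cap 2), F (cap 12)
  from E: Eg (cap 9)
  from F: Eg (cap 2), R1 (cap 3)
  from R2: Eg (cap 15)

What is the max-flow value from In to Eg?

Augment In→B→D→E→Eg: bottleneck 4, flow now 4.
Augment In→B→D→F→Eg: bottleneck 1, flow now 5.
Augment In→R1→D→F→Eg: bottleneck 1, flow now 6.
Augment In→R1→D→R2→Eg: bottleneck 2, flow now 8.
Augment In→R1→R3→E→Eg: bottleneck 2, flow now 10.
Augment In→Core→D→R2→Eg: bottleneck 4, flow now 14.
Augment In→R1→R3→F→D→R2→Eg: bottleneck 2, flow now 16. (uses reverse residual edge)
No augmenting path remains; maximum flow = 16.
In the residual graph, reachable from In: {In, R1, R3, F}.
Min-cut edges: In→B (5), In→Core (4), R1→D (3), R3→E (2), F→Eg (2); capacity 5 + 4 + 3 + 2 + 2 = 16.
This cut is saturated, so no flow can exceed 16.

16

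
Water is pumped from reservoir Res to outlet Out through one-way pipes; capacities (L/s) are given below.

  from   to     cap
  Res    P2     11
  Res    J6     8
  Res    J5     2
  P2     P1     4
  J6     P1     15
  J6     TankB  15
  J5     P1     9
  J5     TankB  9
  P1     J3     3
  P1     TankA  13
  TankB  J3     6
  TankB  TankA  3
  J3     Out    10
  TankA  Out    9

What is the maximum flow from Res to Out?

Augment Res→P2→P1→J3→Out: bottleneck 3, flow now 3.
Augment Res→P2→P1→TankA→Out: bottleneck 1, flow now 4.
Augment Res→J6→P1→TankA→Out: bottleneck 8, flow now 12.
Augment Res→J5→TankB→J3→Out: bottleneck 2, flow now 14.
No augmenting path remains; maximum flow = 14.
In the residual graph, reachable from Res: {Res, P2}.
Min-cut edges: Res→J6 (8), Res→J5 (2), P2→P1 (4); capacity 8 + 2 + 4 = 14.
This cut is saturated, so no flow can exceed 14.

14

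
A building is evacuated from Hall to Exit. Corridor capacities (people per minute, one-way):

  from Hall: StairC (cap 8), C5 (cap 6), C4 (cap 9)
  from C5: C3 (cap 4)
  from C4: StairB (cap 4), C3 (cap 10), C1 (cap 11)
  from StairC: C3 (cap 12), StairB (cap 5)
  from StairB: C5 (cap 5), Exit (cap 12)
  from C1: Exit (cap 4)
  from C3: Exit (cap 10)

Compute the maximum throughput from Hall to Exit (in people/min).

Augment Hall→C5→C3→Exit: bottleneck 4, flow now 4.
Augment Hall→C4→StairB→Exit: bottleneck 4, flow now 8.
Augment Hall→C4→C1→Exit: bottleneck 4, flow now 12.
Augment Hall→C4→C3→Exit: bottleneck 1, flow now 13.
Augment Hall→StairC→StairB→Exit: bottleneck 5, flow now 18.
Augment Hall→StairC→C3→Exit: bottleneck 3, flow now 21.
No augmenting path remains; maximum flow = 21.
In the residual graph, reachable from Hall: {Hall, C5}.
Min-cut edges: Hall→C4 (9), Hall→StairC (8), C5→C3 (4); capacity 9 + 8 + 4 = 21.
This cut is saturated, so no flow can exceed 21.

21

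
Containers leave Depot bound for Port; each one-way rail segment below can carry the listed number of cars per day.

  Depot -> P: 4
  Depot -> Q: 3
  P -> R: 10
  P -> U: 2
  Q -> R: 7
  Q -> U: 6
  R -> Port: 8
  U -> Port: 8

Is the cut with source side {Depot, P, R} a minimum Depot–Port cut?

Given cut capacity: 3 + 2 + 8 = 13.
Augment Depot→P→R→Port: bottleneck 4, flow now 4.
Augment Depot→Q→R→Port: bottleneck 3, flow now 7.
No augmenting path remains; maximum flow = 7.
In the residual graph, reachable from Depot: {Depot}.
Min-cut edges: Depot→P (4), Depot→Q (3); capacity 4 + 3 = 7.
Cut capacity 13 exceeds the max flow 7, so it is not minimum.

No — its capacity is 13, but the minimum cut has capacity 7.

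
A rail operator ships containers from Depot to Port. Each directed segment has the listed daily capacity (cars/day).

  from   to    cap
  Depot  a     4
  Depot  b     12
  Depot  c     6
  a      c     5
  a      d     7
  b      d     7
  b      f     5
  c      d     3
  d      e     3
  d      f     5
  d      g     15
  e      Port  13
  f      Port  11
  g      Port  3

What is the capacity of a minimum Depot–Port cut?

Augment Depot→b→f→Port: bottleneck 5, flow now 5.
Augment Depot→a→d→e→Port: bottleneck 3, flow now 8.
Augment Depot→a→d→f→Port: bottleneck 1, flow now 9.
Augment Depot→b→d→f→Port: bottleneck 4, flow now 13.
Augment Depot→b→d→g→Port: bottleneck 3, flow now 16.
No augmenting path remains; maximum flow = 16.
By max-flow min-cut, the minimum cut capacity equals the max flow.
In the residual graph, reachable from Depot: {Depot, a, b, c, d, g}.
Min-cut edges: b→f (5), d→e (3), d→f (5), g→Port (3); capacity 5 + 3 + 5 + 3 = 16.

16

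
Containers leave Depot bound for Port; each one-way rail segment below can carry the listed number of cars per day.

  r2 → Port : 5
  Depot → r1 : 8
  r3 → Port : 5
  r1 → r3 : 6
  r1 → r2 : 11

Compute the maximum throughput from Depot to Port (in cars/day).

8

Augment Depot→r1→r2→Port: bottleneck 5, flow now 5.
Augment Depot→r1→r3→Port: bottleneck 3, flow now 8.
No augmenting path remains; maximum flow = 8.
In the residual graph, reachable from Depot: {Depot}.
Min-cut edges: Depot→r1 (8); capacity 8 = 8.
This cut is saturated, so no flow can exceed 8.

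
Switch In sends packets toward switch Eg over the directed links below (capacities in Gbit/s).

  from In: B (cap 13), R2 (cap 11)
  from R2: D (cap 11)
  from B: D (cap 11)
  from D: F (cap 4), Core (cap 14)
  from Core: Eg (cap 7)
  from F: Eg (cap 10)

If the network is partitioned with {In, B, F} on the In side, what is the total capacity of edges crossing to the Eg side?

Edges leaving {In, B, F}: In→R2 (11), B→D (11), F→Eg (10).
Cut capacity = 11 + 11 + 10 = 32.

32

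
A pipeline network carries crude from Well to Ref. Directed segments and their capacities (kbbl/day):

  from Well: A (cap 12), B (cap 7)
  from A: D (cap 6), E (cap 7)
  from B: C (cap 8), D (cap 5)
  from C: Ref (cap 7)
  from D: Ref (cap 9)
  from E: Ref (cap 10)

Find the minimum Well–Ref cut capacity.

19

Augment Well→A→D→Ref: bottleneck 6, flow now 6.
Augment Well→A→E→Ref: bottleneck 6, flow now 12.
Augment Well→B→C→Ref: bottleneck 7, flow now 19.
No augmenting path remains; maximum flow = 19.
By max-flow min-cut, the minimum cut capacity equals the max flow.
In the residual graph, reachable from Well: {Well}.
Min-cut edges: Well→A (12), Well→B (7); capacity 12 + 7 = 19.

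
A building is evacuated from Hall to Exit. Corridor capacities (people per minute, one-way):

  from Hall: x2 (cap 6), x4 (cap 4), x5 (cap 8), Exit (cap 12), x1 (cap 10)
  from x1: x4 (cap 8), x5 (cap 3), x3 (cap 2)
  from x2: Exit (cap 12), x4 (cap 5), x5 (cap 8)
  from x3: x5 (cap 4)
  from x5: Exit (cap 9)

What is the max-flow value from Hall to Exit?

27

Augment Hall→Exit: bottleneck 12, flow now 12.
Augment Hall→x2→Exit: bottleneck 6, flow now 18.
Augment Hall→x5→Exit: bottleneck 8, flow now 26.
Augment Hall→x1→x5→Exit: bottleneck 1, flow now 27.
No augmenting path remains; maximum flow = 27.
In the residual graph, reachable from Hall: {Hall, x1, x3, x4, x5}.
Min-cut edges: Hall→x2 (6), Hall→Exit (12), x5→Exit (9); capacity 6 + 12 + 9 = 27.
This cut is saturated, so no flow can exceed 27.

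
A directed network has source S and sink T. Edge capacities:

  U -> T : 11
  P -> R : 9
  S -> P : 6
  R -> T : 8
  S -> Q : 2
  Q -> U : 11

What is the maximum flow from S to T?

8

Augment S→P→R→T: bottleneck 6, flow now 6.
Augment S→Q→U→T: bottleneck 2, flow now 8.
No augmenting path remains; maximum flow = 8.
In the residual graph, reachable from S: {S}.
Min-cut edges: S→P (6), S→Q (2); capacity 6 + 2 = 8.
This cut is saturated, so no flow can exceed 8.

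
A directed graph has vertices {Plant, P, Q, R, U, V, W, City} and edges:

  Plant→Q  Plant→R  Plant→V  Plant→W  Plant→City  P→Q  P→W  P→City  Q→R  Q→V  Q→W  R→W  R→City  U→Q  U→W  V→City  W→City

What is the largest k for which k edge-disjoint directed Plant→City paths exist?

4

Assign every edge capacity 1; by Menger, the answer equals the max flow.
Path Plant→City (+1); total 1.
Path Plant→R→City (+1); total 2.
Path Plant→V→City (+1); total 3.
Path Plant→W→City (+1); total 4.
No residual Plant→City path; max flow = 4.
Certifying cut of size 4: {Plant→City, R→City, V→City, W→City}.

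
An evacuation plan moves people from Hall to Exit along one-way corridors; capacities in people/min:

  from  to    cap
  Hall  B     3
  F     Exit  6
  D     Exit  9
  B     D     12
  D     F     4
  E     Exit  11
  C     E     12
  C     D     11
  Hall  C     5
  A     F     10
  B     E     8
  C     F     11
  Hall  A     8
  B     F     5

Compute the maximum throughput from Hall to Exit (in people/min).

Augment Hall→A→F→Exit: bottleneck 6, flow now 6.
Augment Hall→B→D→Exit: bottleneck 3, flow now 9.
Augment Hall→C→D→Exit: bottleneck 5, flow now 14.
No augmenting path remains; maximum flow = 14.
In the residual graph, reachable from Hall: {Hall, A, F}.
Min-cut edges: Hall→B (3), Hall→C (5), F→Exit (6); capacity 3 + 5 + 6 = 14.
This cut is saturated, so no flow can exceed 14.

14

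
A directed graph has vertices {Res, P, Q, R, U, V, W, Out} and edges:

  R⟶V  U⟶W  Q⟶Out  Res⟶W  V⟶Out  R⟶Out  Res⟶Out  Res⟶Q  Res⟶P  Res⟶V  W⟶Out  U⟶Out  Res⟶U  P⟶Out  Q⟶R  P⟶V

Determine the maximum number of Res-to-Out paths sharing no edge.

6

Assign every edge capacity 1; by Menger, the answer equals the max flow.
Path Res→Out (+1); total 1.
Path Res→P→Out (+1); total 2.
Path Res→Q→Out (+1); total 3.
Path Res→U→Out (+1); total 4.
Path Res→V→Out (+1); total 5.
Path Res→W→Out (+1); total 6.
No residual Res→Out path; max flow = 6.
Certifying cut of size 6: {Res→Out, Res→P, Res→Q, Res→U, Res→V, Res→W}.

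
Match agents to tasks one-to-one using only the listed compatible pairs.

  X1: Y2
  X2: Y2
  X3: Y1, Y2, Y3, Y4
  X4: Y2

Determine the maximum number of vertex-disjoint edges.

2

Unit-capacity flow: source→left, listed edges, right→sink; max matching = max flow.
Augmenting path X1→Y2 (+1); matched 1.
Augmenting path X3→Y1 (+1); matched 2.
No augmenting path remains; maximum matching = 2.
König certificate: {X3, Y2} is a vertex cover of size 2 (every listed pair touches it), so no matching can be larger.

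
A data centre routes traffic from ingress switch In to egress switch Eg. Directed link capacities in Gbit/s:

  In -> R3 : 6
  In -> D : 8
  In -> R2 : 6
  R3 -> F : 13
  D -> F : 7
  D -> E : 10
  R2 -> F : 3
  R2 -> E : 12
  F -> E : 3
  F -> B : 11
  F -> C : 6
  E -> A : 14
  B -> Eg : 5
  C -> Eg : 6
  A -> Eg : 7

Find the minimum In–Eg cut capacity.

Augment In→R3→F→B→Eg: bottleneck 5, flow now 5.
Augment In→R3→F→C→Eg: bottleneck 1, flow now 6.
Augment In→D→F→C→Eg: bottleneck 5, flow now 11.
Augment In→D→E→A→Eg: bottleneck 3, flow now 14.
Augment In→R2→E→A→Eg: bottleneck 4, flow now 18.
No augmenting path remains; maximum flow = 18.
By max-flow min-cut, the minimum cut capacity equals the max flow.
In the residual graph, reachable from In: {In, R3, D, R2, F, E, B, A}.
Min-cut edges: F→C (6), B→Eg (5), A→Eg (7); capacity 6 + 5 + 7 = 18.

18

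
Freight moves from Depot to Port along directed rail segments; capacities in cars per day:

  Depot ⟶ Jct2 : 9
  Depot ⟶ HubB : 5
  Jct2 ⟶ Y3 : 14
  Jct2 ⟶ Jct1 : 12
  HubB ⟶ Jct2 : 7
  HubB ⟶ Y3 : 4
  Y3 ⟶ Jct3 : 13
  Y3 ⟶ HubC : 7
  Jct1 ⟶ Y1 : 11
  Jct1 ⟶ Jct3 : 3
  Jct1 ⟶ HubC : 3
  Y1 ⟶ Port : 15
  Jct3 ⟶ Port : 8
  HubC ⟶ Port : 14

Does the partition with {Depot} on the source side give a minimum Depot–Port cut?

Given cut capacity: 9 + 5 = 14.
Augment Depot→Jct2→Y3→Jct3→Port: bottleneck 8, flow now 8.
Augment Depot→Jct2→Y3→HubC→Port: bottleneck 1, flow now 9.
Augment Depot→HubB→Y3→HubC→Port: bottleneck 4, flow now 13.
Augment Depot→HubB→Jct2→Y3→HubC→Port: bottleneck 1, flow now 14.
No augmenting path remains; maximum flow = 14.
Cut capacity 14 equals the max flow, so it is a minimum cut.

Yes — it is a minimum cut (capacity 14).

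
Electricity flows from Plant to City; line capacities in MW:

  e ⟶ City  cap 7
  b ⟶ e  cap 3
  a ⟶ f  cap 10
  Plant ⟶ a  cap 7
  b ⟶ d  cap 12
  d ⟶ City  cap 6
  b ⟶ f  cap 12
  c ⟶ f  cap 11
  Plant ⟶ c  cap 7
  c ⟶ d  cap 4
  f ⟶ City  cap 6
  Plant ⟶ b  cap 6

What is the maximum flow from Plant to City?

15

Augment Plant→a→f→City: bottleneck 6, flow now 6.
Augment Plant→b→d→City: bottleneck 6, flow now 12.
Augment Plant→c→d→b→e→City: bottleneck 3, flow now 15. (uses reverse residual edge)
No augmenting path remains; maximum flow = 15.
In the residual graph, reachable from Plant: {Plant, a, b, c, d, f}.
Min-cut edges: b→e (3), d→City (6), f→City (6); capacity 3 + 6 + 6 = 15.
This cut is saturated, so no flow can exceed 15.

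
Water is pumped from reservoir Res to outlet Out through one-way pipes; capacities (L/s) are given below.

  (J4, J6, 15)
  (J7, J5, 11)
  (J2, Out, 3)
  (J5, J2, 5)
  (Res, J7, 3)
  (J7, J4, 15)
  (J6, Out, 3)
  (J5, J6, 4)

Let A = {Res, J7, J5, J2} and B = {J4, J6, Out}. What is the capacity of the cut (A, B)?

22

Edges leaving {Res, J7, J5, J2}: J7→J4 (15), J5→J6 (4), J2→Out (3).
Cut capacity = 15 + 4 + 3 = 22.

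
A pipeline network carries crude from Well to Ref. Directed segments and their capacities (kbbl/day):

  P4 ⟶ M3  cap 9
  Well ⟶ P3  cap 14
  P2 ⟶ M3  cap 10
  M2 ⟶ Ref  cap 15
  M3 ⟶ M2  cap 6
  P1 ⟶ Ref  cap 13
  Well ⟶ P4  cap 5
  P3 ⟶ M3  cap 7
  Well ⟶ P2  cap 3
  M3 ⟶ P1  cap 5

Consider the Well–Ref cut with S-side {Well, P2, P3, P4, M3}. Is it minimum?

Yes — it is a minimum cut (capacity 11).

Given cut capacity: 5 + 6 = 11.
Augment Well→P2→M3→P1→Ref: bottleneck 3, flow now 3.
Augment Well→P3→M3→P1→Ref: bottleneck 2, flow now 5.
Augment Well→P3→M3→M2→Ref: bottleneck 5, flow now 10.
Augment Well→P4→M3→M2→Ref: bottleneck 1, flow now 11.
No augmenting path remains; maximum flow = 11.
Cut capacity 11 equals the max flow, so it is a minimum cut.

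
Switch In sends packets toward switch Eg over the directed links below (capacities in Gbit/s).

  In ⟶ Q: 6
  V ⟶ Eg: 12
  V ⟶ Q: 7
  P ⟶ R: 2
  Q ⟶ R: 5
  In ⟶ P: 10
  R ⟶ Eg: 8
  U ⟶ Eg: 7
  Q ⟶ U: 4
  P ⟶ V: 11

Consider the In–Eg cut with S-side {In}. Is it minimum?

Given cut capacity: 10 + 6 = 16.
Augment In→P→R→Eg: bottleneck 2, flow now 2.
Augment In→P→V→Eg: bottleneck 8, flow now 10.
Augment In→Q→R→Eg: bottleneck 5, flow now 15.
Augment In→Q→U→Eg: bottleneck 1, flow now 16.
No augmenting path remains; maximum flow = 16.
Cut capacity 16 equals the max flow, so it is a minimum cut.

Yes — it is a minimum cut (capacity 16).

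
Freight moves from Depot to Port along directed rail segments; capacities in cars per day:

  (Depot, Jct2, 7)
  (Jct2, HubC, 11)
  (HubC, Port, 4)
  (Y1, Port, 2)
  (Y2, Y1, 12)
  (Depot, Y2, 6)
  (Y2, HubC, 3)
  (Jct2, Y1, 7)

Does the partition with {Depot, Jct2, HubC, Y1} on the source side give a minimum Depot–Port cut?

No — its capacity is 12, but the minimum cut has capacity 6.

Given cut capacity: 6 + 4 + 2 = 12.
Augment Depot→Y2→HubC→Port: bottleneck 3, flow now 3.
Augment Depot→Y2→Y1→Port: bottleneck 2, flow now 5.
Augment Depot→Jct2→HubC→Port: bottleneck 1, flow now 6.
No augmenting path remains; maximum flow = 6.
In the residual graph, reachable from Depot: {Depot, Y2, Jct2, HubC, Y1}.
Min-cut edges: HubC→Port (4), Y1→Port (2); capacity 4 + 2 = 6.
Cut capacity 12 exceeds the max flow 6, so it is not minimum.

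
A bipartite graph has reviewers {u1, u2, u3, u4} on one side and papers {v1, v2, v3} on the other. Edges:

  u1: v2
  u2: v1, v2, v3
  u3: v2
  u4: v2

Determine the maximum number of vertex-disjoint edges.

2

Unit-capacity flow: source→left, listed edges, right→sink; max matching = max flow.
Augmenting path u1→v2 (+1); matched 1.
Augmenting path u2→v1 (+1); matched 2.
No augmenting path remains; maximum matching = 2.
König certificate: {u2, v2} is a vertex cover of size 2 (every listed pair touches it), so no matching can be larger.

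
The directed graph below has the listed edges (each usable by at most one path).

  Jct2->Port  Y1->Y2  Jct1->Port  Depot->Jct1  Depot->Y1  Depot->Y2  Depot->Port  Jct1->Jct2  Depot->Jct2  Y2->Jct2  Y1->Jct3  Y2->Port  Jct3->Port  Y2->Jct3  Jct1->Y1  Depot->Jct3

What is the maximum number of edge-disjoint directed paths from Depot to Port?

5

Assign every edge capacity 1; by Menger, the answer equals the max flow.
Path Depot→Port (+1); total 1.
Path Depot→Y2→Port (+1); total 2.
Path Depot→Jct1→Port (+1); total 3.
Path Depot→Jct2→Port (+1); total 4.
Path Depot→Jct3→Port (+1); total 5.
No residual Depot→Port path; max flow = 5.
Certifying cut of size 5: {Depot→Jct1, Depot→Port, Jct2→Port, Jct3→Port, Y2→Port}.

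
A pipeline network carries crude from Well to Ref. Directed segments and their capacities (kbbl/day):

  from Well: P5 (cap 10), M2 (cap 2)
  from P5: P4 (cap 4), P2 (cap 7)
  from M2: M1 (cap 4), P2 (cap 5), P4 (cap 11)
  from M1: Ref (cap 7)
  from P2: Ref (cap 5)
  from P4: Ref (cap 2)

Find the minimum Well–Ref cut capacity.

Augment Well→P5→P2→Ref: bottleneck 5, flow now 5.
Augment Well→P5→P4→Ref: bottleneck 2, flow now 7.
Augment Well→M2→M1→Ref: bottleneck 2, flow now 9.
No augmenting path remains; maximum flow = 9.
By max-flow min-cut, the minimum cut capacity equals the max flow.
In the residual graph, reachable from Well: {Well, P5, P2, P4}.
Min-cut edges: Well→M2 (2), P2→Ref (5), P4→Ref (2); capacity 2 + 5 + 2 = 9.

9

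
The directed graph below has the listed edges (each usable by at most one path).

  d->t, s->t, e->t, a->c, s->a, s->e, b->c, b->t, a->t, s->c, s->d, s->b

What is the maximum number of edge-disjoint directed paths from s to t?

Assign every edge capacity 1; by Menger, the answer equals the max flow.
Path s→t (+1); total 1.
Path s→a→t (+1); total 2.
Path s→b→t (+1); total 3.
Path s→d→t (+1); total 4.
Path s→e→t (+1); total 5.
No residual s→t path; max flow = 5.
Certifying cut of size 5: {s→a, s→b, s→d, s→e, s→t}.

5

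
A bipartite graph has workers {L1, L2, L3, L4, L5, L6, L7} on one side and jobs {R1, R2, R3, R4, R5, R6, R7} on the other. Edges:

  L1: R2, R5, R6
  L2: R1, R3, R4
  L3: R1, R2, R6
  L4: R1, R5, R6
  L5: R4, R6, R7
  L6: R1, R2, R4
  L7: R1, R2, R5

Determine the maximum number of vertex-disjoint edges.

Unit-capacity flow: source→left, listed edges, right→sink; max matching = max flow.
Augmenting path L1→R2 (+1); matched 1.
Augmenting path L2→R1 (+1); matched 2.
Augmenting path L3→R6 (+1); matched 3.
Augmenting path L4→R5 (+1); matched 4.
Augmenting path L5→R4 (+1); matched 5.
Augmenting path L6→R1→L2→R3 (+1); matched 6.
Augmenting path L7→R1→L6→R4→L5→R7 (+1); matched 7.
No augmenting path remains; maximum matching = 7.
König certificate: {L1, L2, L3, L4, L5, L6, L7} is a vertex cover of size 7 (every listed pair touches it), so no matching can be larger.

7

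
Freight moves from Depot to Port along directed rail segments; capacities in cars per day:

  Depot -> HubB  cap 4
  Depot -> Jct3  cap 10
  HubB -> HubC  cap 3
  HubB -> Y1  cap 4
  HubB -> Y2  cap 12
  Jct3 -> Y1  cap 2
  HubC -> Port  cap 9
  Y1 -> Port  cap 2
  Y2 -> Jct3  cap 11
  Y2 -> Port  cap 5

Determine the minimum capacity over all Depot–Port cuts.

6

Augment Depot→HubB→HubC→Port: bottleneck 3, flow now 3.
Augment Depot→HubB→Y1→Port: bottleneck 1, flow now 4.
Augment Depot→Jct3→Y1→Port: bottleneck 1, flow now 5.
Augment Depot→Jct3→Y1→HubB→Y2→Port: bottleneck 1, flow now 6. (uses reverse residual edge)
No augmenting path remains; maximum flow = 6.
By max-flow min-cut, the minimum cut capacity equals the max flow.
In the residual graph, reachable from Depot: {Depot, Jct3}.
Min-cut edges: Depot→HubB (4), Jct3→Y1 (2); capacity 4 + 2 = 6.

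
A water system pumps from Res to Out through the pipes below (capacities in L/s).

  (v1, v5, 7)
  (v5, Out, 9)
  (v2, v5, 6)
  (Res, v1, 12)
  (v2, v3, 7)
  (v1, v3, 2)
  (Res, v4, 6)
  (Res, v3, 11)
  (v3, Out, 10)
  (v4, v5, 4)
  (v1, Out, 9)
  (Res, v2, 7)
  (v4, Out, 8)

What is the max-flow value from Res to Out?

34

Augment Res→v1→Out: bottleneck 9, flow now 9.
Augment Res→v3→Out: bottleneck 10, flow now 19.
Augment Res→v4→Out: bottleneck 6, flow now 25.
Augment Res→v1→v5→Out: bottleneck 3, flow now 28.
Augment Res→v2→v5→Out: bottleneck 6, flow now 34.
No augmenting path remains; maximum flow = 34.
In the residual graph, reachable from Res: {Res, v2, v3}.
Min-cut edges: Res→v1 (12), Res→v4 (6), v2→v5 (6), v3→Out (10); capacity 12 + 6 + 6 + 10 = 34.
This cut is saturated, so no flow can exceed 34.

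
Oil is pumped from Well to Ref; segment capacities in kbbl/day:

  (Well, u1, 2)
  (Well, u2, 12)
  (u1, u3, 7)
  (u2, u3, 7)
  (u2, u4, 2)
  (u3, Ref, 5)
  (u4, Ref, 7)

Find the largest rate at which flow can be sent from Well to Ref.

Augment Well→u1→u3→Ref: bottleneck 2, flow now 2.
Augment Well→u2→u3→Ref: bottleneck 3, flow now 5.
Augment Well→u2→u4→Ref: bottleneck 2, flow now 7.
No augmenting path remains; maximum flow = 7.
In the residual graph, reachable from Well: {Well, u1, u2, u3}.
Min-cut edges: u2→u4 (2), u3→Ref (5); capacity 2 + 5 = 7.
This cut is saturated, so no flow can exceed 7.

7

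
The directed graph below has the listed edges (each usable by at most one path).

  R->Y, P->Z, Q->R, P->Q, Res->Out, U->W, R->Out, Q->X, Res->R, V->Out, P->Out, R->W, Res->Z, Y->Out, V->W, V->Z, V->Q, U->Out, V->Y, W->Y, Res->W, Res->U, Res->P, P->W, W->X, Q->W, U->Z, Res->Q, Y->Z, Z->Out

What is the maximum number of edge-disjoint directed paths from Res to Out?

6

Assign every edge capacity 1; by Menger, the answer equals the max flow.
Path Res→Out (+1); total 1.
Path Res→P→Out (+1); total 2.
Path Res→R→Out (+1); total 3.
Path Res→U→Out (+1); total 4.
Path Res→Z→Out (+1); total 5.
Path Res→W→Y→Out (+1); total 6.
No residual Res→Out path; max flow = 6.
Certifying cut of size 6: {R→Out, Res→Out, Res→P, Res→U, Y→Out, Z→Out}.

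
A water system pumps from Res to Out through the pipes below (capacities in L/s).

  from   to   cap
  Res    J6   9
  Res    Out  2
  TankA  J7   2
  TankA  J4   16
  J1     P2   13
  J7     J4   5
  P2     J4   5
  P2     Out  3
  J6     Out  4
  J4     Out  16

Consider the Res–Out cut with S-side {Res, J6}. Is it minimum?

Given cut capacity: 2 + 4 = 6.
Augment Res→Out: bottleneck 2, flow now 2.
Augment Res→J6→Out: bottleneck 4, flow now 6.
No augmenting path remains; maximum flow = 6.
Cut capacity 6 equals the max flow, so it is a minimum cut.

Yes — it is a minimum cut (capacity 6).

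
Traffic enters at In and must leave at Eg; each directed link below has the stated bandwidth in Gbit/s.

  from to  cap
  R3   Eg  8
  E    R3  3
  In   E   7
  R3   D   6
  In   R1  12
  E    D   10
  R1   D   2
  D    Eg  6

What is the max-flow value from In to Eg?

9

Augment In→R1→D→Eg: bottleneck 2, flow now 2.
Augment In→E→R3→Eg: bottleneck 3, flow now 5.
Augment In→E→D→Eg: bottleneck 4, flow now 9.
No augmenting path remains; maximum flow = 9.
In the residual graph, reachable from In: {In, R1}.
Min-cut edges: In→E (7), R1→D (2); capacity 7 + 2 = 9.
This cut is saturated, so no flow can exceed 9.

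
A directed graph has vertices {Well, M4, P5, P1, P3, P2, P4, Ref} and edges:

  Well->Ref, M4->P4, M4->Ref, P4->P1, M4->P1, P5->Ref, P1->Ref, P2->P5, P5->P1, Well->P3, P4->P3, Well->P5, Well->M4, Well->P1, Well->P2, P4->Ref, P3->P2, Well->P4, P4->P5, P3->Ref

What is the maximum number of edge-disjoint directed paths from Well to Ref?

6

Assign every edge capacity 1; by Menger, the answer equals the max flow.
Path Well→Ref (+1); total 1.
Path Well→M4→Ref (+1); total 2.
Path Well→P5→Ref (+1); total 3.
Path Well→P1→Ref (+1); total 4.
Path Well→P3→Ref (+1); total 5.
Path Well→P4→Ref (+1); total 6.
No residual Well→Ref path; max flow = 6.
Certifying cut of size 6: {P1→Ref, P5→Ref, Well→M4, Well→P3, Well→P4, Well→Ref}.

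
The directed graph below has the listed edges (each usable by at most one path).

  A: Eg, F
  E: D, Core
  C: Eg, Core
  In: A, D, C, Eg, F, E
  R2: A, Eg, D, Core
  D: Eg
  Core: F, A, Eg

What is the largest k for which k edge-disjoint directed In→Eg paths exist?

5

Assign every edge capacity 1; by Menger, the answer equals the max flow.
Path In→Eg (+1); total 1.
Path In→C→Eg (+1); total 2.
Path In→A→Eg (+1); total 3.
Path In→D→Eg (+1); total 4.
Path In→E→Core→Eg (+1); total 5.
No residual In→Eg path; max flow = 5.
Certifying cut of size 5: {In→A, In→C, In→D, In→E, In→Eg}.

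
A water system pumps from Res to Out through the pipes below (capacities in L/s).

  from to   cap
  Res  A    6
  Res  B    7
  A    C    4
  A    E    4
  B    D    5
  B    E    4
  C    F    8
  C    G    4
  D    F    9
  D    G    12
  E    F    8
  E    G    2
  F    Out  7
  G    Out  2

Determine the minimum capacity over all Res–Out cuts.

Augment Res→A→C→F→Out: bottleneck 4, flow now 4.
Augment Res→A→E→F→Out: bottleneck 2, flow now 6.
Augment Res→B→D→F→Out: bottleneck 1, flow now 7.
Augment Res→B→D→G→Out: bottleneck 2, flow now 9.
No augmenting path remains; maximum flow = 9.
By max-flow min-cut, the minimum cut capacity equals the max flow.
In the residual graph, reachable from Res: {Res, A, B, C, D, E, F, G}.
Min-cut edges: F→Out (7), G→Out (2); capacity 7 + 2 = 9.

9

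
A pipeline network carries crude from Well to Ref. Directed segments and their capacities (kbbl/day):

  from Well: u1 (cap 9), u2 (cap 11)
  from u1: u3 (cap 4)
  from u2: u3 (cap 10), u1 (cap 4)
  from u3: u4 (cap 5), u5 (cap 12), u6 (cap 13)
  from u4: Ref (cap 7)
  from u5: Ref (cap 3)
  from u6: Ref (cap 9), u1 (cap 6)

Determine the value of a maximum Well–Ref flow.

Augment Well→u1→u3→u4→Ref: bottleneck 4, flow now 4.
Augment Well→u2→u3→u4→Ref: bottleneck 1, flow now 5.
Augment Well→u2→u3→u5→Ref: bottleneck 3, flow now 8.
Augment Well→u2→u3→u6→Ref: bottleneck 6, flow now 14.
No augmenting path remains; maximum flow = 14.
In the residual graph, reachable from Well: {Well, u1, u2}.
Min-cut edges: u1→u3 (4), u2→u3 (10); capacity 4 + 10 = 14.
This cut is saturated, so no flow can exceed 14.

14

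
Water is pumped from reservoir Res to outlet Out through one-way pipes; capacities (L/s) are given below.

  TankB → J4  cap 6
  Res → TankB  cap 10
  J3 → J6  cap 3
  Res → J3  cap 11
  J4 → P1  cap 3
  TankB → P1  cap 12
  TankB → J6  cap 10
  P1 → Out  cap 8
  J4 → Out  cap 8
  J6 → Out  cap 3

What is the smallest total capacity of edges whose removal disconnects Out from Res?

13

Augment Res→TankB→J4→Out: bottleneck 6, flow now 6.
Augment Res→TankB→J6→Out: bottleneck 3, flow now 9.
Augment Res→TankB→P1→Out: bottleneck 1, flow now 10.
Augment Res→J3→J6→TankB→P1→Out: bottleneck 3, flow now 13. (uses reverse residual edge)
No augmenting path remains; maximum flow = 13.
By max-flow min-cut, the minimum cut capacity equals the max flow.
In the residual graph, reachable from Res: {Res, J3}.
Min-cut edges: Res→TankB (10), J3→J6 (3); capacity 10 + 3 = 13.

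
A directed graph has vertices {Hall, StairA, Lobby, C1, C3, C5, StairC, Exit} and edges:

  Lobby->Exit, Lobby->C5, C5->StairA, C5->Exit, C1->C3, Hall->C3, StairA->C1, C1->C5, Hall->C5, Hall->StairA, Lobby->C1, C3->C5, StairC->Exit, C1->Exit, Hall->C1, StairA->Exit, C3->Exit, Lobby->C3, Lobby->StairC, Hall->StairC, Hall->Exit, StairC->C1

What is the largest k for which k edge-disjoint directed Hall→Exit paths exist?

6

Assign every edge capacity 1; by Menger, the answer equals the max flow.
Path Hall→Exit (+1); total 1.
Path Hall→StairA→Exit (+1); total 2.
Path Hall→C1→Exit (+1); total 3.
Path Hall→C3→Exit (+1); total 4.
Path Hall→C5→Exit (+1); total 5.
Path Hall→StairC→Exit (+1); total 6.
No residual Hall→Exit path; max flow = 6.
Certifying cut of size 6: {Hall→C1, Hall→C3, Hall→C5, Hall→Exit, Hall→StairA, Hall→StairC}.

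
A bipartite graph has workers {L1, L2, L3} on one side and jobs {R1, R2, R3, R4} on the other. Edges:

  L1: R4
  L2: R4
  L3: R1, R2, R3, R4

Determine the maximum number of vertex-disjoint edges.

Unit-capacity flow: source→left, listed edges, right→sink; max matching = max flow.
Augmenting path L1→R4 (+1); matched 1.
Augmenting path L3→R1 (+1); matched 2.
No augmenting path remains; maximum matching = 2.
König certificate: {L3, R4} is a vertex cover of size 2 (every listed pair touches it), so no matching can be larger.

2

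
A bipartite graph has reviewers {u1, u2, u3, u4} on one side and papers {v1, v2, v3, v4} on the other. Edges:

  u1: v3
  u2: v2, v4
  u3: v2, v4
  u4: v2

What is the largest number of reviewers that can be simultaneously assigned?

Unit-capacity flow: source→left, listed edges, right→sink; max matching = max flow.
Augmenting path u1→v3 (+1); matched 1.
Augmenting path u2→v2 (+1); matched 2.
Augmenting path u3→v4 (+1); matched 3.
No augmenting path remains; maximum matching = 3.
König certificate: {u1, v2, v4} is a vertex cover of size 3 (every listed pair touches it), so no matching can be larger.

3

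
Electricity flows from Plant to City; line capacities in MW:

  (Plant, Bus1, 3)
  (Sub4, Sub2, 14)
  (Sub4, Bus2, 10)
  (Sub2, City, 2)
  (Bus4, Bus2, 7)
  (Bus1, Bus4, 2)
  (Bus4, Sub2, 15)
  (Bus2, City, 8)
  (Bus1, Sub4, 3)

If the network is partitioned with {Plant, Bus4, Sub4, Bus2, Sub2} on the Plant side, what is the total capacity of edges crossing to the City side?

Edges leaving {Plant, Bus4, Sub4, Bus2, Sub2}: Plant→Bus1 (3), Bus2→City (8), Sub2→City (2).
Cut capacity = 3 + 8 + 2 = 13.

13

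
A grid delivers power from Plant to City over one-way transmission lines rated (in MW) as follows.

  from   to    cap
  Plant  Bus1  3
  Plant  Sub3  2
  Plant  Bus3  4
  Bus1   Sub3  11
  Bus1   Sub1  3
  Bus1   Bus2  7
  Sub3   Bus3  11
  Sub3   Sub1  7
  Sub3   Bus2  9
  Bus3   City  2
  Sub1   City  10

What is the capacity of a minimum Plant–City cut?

Augment Plant→Bus3→City: bottleneck 2, flow now 2.
Augment Plant→Bus1→Sub1→City: bottleneck 3, flow now 5.
Augment Plant→Sub3→Sub1→City: bottleneck 2, flow now 7.
No augmenting path remains; maximum flow = 7.
By max-flow min-cut, the minimum cut capacity equals the max flow.
In the residual graph, reachable from Plant: {Plant, Bus3}.
Min-cut edges: Plant→Bus1 (3), Plant→Sub3 (2), Bus3→City (2); capacity 3 + 2 + 2 = 7.

7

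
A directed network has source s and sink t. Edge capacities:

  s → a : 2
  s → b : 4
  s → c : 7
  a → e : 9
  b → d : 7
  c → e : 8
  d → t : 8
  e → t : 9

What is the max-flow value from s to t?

13

Augment s→a→e→t: bottleneck 2, flow now 2.
Augment s→b→d→t: bottleneck 4, flow now 6.
Augment s→c→e→t: bottleneck 7, flow now 13.
No augmenting path remains; maximum flow = 13.
In the residual graph, reachable from s: {s}.
Min-cut edges: s→a (2), s→b (4), s→c (7); capacity 2 + 4 + 7 = 13.
This cut is saturated, so no flow can exceed 13.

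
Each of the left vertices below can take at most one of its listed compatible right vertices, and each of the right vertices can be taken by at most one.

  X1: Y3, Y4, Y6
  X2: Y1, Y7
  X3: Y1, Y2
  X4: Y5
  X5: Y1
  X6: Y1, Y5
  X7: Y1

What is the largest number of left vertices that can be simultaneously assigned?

5

Unit-capacity flow: source→left, listed edges, right→sink; max matching = max flow.
Augmenting path X1→Y3 (+1); matched 1.
Augmenting path X2→Y1 (+1); matched 2.
Augmenting path X3→Y2 (+1); matched 3.
Augmenting path X4→Y5 (+1); matched 4.
Augmenting path X5→Y1→X2→Y7 (+1); matched 5.
No augmenting path remains; maximum matching = 5.
König certificate: {X1, X2, X3, Y1, Y5} is a vertex cover of size 5 (every listed pair touches it), so no matching can be larger.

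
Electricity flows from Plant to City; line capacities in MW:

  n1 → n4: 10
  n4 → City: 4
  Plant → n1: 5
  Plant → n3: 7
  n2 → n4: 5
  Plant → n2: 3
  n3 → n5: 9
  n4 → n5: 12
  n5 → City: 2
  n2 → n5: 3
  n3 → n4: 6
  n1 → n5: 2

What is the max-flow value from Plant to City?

6

Augment Plant→n1→n4→City: bottleneck 4, flow now 4.
Augment Plant→n1→n5→City: bottleneck 1, flow now 5.
Augment Plant→n2→n5→City: bottleneck 1, flow now 6.
No augmenting path remains; maximum flow = 6.
In the residual graph, reachable from Plant: {Plant, n1, n2, n3, n4, n5}.
Min-cut edges: n4→City (4), n5→City (2); capacity 4 + 2 = 6.
This cut is saturated, so no flow can exceed 6.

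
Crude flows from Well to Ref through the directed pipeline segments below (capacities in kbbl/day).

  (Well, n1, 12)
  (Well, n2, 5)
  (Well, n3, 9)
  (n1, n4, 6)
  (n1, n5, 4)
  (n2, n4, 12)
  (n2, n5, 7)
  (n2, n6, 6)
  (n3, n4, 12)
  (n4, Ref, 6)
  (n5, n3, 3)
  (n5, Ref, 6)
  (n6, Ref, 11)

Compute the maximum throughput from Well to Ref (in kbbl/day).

15

Augment Well→n1→n4→Ref: bottleneck 6, flow now 6.
Augment Well→n1→n5→Ref: bottleneck 4, flow now 10.
Augment Well→n2→n5→Ref: bottleneck 2, flow now 12.
Augment Well→n2→n6→Ref: bottleneck 3, flow now 15.
No augmenting path remains; maximum flow = 15.
In the residual graph, reachable from Well: {Well, n1, n3, n4}.
Min-cut edges: Well→n2 (5), n1→n5 (4), n4→Ref (6); capacity 5 + 4 + 6 = 15.
This cut is saturated, so no flow can exceed 15.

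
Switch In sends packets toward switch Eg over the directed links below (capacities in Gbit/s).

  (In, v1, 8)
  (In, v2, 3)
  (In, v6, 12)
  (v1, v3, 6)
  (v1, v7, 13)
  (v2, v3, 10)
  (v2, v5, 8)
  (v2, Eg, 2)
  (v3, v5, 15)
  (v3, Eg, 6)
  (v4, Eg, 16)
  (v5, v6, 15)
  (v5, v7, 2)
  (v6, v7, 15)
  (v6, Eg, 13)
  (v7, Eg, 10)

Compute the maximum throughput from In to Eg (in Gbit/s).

Augment In→v2→Eg: bottleneck 2, flow now 2.
Augment In→v6→Eg: bottleneck 12, flow now 14.
Augment In→v1→v3→Eg: bottleneck 6, flow now 20.
Augment In→v1→v7→Eg: bottleneck 2, flow now 22.
Augment In→v2→v5→v6→Eg: bottleneck 1, flow now 23.
No augmenting path remains; maximum flow = 23.
In the residual graph, reachable from In: {In}.
Min-cut edges: In→v1 (8), In→v2 (3), In→v6 (12); capacity 8 + 3 + 12 = 23.
This cut is saturated, so no flow can exceed 23.

23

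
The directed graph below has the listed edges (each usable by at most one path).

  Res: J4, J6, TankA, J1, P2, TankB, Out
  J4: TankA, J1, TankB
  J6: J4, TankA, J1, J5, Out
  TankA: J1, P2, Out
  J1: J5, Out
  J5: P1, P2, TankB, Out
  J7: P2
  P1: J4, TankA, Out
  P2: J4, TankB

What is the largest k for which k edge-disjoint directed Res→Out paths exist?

Assign every edge capacity 1; by Menger, the answer equals the max flow.
Path Res→Out (+1); total 1.
Path Res→J6→Out (+1); total 2.
Path Res→TankA→Out (+1); total 3.
Path Res→J1→Out (+1); total 4.
Path Res→J4→J1→J5→Out (+1); total 5.
No residual Res→Out path; max flow = 5.
Certifying cut of size 5: {J1→J5, J1→Out, Res→J6, Res→Out, TankA→Out}.

5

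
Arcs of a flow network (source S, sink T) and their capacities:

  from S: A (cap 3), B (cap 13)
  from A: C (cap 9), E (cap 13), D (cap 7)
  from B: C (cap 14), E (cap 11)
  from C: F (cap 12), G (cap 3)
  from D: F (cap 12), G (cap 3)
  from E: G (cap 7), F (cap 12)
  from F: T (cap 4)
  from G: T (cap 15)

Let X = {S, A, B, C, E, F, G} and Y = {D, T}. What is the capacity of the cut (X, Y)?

Edges leaving {S, A, B, C, E, F, G}: A→D (7), F→T (4), G→T (15).
Cut capacity = 7 + 4 + 15 = 26.

26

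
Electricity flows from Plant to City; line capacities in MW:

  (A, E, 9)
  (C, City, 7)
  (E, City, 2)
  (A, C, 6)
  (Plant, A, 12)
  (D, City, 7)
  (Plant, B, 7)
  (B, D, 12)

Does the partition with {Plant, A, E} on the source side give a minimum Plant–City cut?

Yes — it is a minimum cut (capacity 15).

Given cut capacity: 7 + 6 + 2 = 15.
Augment Plant→A→C→City: bottleneck 6, flow now 6.
Augment Plant→A→E→City: bottleneck 2, flow now 8.
Augment Plant→B→D→City: bottleneck 7, flow now 15.
No augmenting path remains; maximum flow = 15.
Cut capacity 15 equals the max flow, so it is a minimum cut.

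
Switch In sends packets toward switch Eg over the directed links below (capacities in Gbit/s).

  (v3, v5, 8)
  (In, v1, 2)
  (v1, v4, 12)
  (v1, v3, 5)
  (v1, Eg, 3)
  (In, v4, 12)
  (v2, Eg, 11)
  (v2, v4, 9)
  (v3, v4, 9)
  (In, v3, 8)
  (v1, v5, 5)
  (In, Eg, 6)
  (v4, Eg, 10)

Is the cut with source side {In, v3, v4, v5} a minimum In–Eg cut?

Yes — it is a minimum cut (capacity 18).

Given cut capacity: 2 + 6 + 10 = 18.
Augment In→Eg: bottleneck 6, flow now 6.
Augment In→v1→Eg: bottleneck 2, flow now 8.
Augment In→v4→Eg: bottleneck 10, flow now 18.
No augmenting path remains; maximum flow = 18.
Cut capacity 18 equals the max flow, so it is a minimum cut.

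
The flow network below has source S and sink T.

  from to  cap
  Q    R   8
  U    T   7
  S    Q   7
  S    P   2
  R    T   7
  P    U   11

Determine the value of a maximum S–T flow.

Augment S→P→U→T: bottleneck 2, flow now 2.
Augment S→Q→R→T: bottleneck 7, flow now 9.
No augmenting path remains; maximum flow = 9.
In the residual graph, reachable from S: {S}.
Min-cut edges: S→P (2), S→Q (7); capacity 2 + 7 = 9.
This cut is saturated, so no flow can exceed 9.

9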